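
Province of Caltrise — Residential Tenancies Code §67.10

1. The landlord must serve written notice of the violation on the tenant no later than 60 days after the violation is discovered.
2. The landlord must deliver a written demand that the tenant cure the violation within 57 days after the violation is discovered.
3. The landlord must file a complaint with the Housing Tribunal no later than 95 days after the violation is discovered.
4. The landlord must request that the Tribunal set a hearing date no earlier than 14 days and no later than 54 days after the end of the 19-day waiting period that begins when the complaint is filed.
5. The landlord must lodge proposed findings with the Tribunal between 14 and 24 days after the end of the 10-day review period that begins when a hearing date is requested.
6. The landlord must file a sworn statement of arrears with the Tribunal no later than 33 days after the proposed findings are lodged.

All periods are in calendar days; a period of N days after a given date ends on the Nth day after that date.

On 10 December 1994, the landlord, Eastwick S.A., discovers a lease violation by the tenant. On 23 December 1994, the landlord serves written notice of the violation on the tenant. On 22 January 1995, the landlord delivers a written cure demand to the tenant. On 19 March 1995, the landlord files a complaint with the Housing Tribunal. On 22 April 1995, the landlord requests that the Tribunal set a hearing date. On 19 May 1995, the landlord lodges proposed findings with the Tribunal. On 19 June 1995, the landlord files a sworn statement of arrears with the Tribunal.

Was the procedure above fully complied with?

Step 1: 60 days after 10 December 1994 (when the violation is discovered) is 8 February 1995; 23 December 1994 is within that limit.
Step 2: 57 days after 10 December 1994 (when the violation is discovered) is 5 February 1995; 22 January 1995 is within that limit.
Step 3: 95 days after 10 December 1994 (when the violation is discovered) is 15 March 1995; done 19 March 1995 — 4 days late.
The procedure was therefore not followed at step 3.

No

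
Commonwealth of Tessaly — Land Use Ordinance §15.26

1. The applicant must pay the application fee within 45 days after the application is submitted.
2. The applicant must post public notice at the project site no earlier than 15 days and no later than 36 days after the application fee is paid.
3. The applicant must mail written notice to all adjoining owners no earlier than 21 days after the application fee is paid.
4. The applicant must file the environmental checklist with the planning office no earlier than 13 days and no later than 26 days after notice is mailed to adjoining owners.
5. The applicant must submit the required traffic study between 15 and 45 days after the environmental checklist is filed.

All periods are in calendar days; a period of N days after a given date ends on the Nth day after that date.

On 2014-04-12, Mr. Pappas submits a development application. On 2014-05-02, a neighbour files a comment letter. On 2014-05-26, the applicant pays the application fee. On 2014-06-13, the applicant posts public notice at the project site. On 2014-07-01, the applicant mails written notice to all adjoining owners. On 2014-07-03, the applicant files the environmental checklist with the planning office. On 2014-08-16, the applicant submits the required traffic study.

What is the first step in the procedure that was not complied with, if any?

Step 1: 45 days after 2014-04-12 (when the application is submitted) is 2014-05-27; completed 2014-05-26, before the deadline.
Step 2: the window is 15–36 days after 2014-05-26 (when the application fee is paid), so 2014-06-10 through 2014-07-01; 2014-06-13 falls inside that range.
Step 3: the earliest permitted date is 21 days after 2014-05-26 (when the application fee is paid), i.e. 2014-06-16; 2014-07-01 is on or after that date.
Step 4: the window is 13–26 days after 2014-07-01 (when notice is mailed to adjoining owners), so 2014-07-14 through 2014-07-27; done 2014-07-03 — 11 days before the window opened.
Later steps need not be reached.

Step 4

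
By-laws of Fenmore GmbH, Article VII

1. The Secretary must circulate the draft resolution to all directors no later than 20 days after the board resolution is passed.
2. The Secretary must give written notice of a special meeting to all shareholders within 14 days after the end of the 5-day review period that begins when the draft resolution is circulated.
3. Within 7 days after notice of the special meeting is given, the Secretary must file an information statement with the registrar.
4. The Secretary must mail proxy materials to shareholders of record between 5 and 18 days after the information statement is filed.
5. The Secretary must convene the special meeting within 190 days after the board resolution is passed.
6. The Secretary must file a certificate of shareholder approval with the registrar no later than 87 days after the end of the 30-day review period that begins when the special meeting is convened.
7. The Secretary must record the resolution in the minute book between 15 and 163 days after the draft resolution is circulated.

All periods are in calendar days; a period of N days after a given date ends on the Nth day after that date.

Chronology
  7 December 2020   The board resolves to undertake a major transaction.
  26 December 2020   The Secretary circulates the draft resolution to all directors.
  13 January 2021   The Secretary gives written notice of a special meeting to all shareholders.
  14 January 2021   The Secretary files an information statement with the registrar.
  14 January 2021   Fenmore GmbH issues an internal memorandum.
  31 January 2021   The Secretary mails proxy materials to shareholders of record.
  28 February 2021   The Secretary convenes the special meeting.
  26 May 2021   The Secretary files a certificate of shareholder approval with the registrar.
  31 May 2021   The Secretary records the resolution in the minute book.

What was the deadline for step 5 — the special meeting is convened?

Step 5 runs from 7 December 2020, when the board resolution is passed. 190 days after 7 December 2020 is 15 June 2021.

15 June 2021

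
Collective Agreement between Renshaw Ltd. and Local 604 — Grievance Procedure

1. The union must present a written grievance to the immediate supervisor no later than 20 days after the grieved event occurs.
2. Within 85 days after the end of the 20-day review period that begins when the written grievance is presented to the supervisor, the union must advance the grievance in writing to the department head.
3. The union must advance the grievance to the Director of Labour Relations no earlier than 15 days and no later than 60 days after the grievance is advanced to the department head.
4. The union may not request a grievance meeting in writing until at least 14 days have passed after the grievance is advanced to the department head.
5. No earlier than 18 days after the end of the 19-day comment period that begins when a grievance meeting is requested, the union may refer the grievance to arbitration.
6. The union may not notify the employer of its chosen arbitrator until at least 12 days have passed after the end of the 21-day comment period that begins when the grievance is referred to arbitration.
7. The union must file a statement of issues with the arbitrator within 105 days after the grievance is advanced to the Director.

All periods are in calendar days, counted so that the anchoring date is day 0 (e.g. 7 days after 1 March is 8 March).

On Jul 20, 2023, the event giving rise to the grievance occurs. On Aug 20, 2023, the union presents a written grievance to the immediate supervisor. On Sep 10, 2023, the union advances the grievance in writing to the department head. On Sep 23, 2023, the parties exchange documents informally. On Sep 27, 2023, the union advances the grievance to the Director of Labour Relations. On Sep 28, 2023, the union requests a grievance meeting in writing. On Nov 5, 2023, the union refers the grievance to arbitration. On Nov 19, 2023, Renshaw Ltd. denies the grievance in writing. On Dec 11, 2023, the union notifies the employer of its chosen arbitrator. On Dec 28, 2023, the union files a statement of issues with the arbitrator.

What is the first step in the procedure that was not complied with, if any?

Step 1

Step 1 — counting 20 days from Jul 20, 2023 (when the grieved event occurs) gives a deadline of Aug 9, 2023; Aug 20, 2023 misses that deadline by 11 days.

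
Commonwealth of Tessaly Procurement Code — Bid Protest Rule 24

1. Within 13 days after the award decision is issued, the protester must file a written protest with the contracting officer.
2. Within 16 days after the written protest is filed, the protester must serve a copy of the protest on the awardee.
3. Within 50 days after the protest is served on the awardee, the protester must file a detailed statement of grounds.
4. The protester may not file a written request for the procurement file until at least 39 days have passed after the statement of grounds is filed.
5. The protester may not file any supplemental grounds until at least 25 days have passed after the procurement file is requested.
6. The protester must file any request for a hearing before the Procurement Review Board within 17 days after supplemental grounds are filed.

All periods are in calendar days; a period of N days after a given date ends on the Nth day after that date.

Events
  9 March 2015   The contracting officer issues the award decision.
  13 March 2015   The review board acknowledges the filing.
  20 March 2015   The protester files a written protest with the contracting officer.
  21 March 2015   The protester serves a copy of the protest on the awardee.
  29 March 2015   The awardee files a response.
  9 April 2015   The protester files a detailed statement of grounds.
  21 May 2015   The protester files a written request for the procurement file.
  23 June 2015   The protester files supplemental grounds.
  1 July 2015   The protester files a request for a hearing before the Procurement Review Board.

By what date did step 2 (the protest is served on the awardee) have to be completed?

Step 2 runs from 20 March 2015, when the written protest is filed. 16 days after 20 March 2015 is 5 April 2015.

5 April 2015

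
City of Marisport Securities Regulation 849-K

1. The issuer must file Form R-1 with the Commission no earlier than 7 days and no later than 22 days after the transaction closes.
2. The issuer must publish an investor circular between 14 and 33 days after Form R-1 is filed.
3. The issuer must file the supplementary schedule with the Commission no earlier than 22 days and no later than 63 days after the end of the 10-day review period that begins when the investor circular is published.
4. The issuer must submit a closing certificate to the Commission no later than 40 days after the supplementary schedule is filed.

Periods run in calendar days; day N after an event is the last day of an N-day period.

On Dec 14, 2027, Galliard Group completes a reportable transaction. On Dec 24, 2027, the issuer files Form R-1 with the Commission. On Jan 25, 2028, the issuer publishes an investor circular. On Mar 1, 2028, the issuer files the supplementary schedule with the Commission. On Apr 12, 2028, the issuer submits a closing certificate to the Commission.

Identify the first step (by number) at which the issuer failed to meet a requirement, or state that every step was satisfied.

Step 4

Step 1 — 7 and 22 days from Dec 14, 2027 (when the transaction closes) are Dec 21, 2027 and Jan 5, 2028 respectively; done Dec 24, 2027 — within the window.
Step 2 — 14 and 33 days from Dec 24, 2027 (when Form R-1 is filed) are Jan 7, 2028 and Jan 26, 2028 respectively; done Jan 25, 2028, which is between those dates.
Step 3 — 22 and 63 days from Feb 4, 2028 (end of the 10-day review period, which began when the investor circular is published on Jan 25, 2028) are Feb 26, 2028 and Apr 7, 2028 respectively; done Mar 1, 2028, which is between those dates.
Step 4 — counting 40 days from Mar 1, 2028 (when the supplementary schedule is filed) gives a deadline of Apr 10, 2028; done Apr 12, 2028 — 2 days late.
That is the first point of non-compliance.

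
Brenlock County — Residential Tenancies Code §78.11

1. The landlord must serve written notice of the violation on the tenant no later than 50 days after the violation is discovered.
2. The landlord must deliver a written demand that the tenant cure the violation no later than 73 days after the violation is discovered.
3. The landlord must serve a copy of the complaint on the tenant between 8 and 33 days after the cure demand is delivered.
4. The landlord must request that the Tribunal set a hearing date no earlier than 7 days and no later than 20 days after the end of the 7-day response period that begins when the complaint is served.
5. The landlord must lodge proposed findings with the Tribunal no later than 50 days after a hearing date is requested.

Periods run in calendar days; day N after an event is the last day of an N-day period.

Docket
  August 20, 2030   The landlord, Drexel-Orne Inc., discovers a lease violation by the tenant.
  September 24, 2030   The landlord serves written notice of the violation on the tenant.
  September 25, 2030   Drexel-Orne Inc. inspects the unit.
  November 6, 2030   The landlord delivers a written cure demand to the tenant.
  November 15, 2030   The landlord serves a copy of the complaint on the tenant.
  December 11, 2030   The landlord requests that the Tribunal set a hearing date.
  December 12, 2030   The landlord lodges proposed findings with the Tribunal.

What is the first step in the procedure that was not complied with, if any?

Step 2

Step 1: 50 days after August 20, 2030 (when the violation is discovered) is October 9, 2030; September 24, 2030 is within that limit.
Step 2: 73 days after August 20, 2030 (when the violation is discovered) is November 1, 2030; not done until November 6, 2030, 5 days after the deadline.
The procedure was therefore not followed at step 2.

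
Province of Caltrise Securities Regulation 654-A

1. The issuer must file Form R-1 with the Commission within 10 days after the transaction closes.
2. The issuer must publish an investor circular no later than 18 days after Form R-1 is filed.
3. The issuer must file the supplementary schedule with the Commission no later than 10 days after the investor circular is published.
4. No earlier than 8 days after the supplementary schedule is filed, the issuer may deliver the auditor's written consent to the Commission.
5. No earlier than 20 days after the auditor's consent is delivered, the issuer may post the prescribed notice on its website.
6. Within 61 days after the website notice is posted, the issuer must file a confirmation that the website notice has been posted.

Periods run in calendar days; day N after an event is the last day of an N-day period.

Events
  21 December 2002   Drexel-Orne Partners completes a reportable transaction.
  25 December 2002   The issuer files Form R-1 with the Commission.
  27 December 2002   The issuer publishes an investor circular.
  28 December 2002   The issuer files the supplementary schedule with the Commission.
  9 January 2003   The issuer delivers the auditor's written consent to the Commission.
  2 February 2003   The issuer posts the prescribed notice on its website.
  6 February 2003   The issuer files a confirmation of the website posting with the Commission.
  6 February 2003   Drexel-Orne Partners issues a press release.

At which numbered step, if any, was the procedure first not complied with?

Step 1 — counting 10 days from 21 December 2002 (when the transaction closes) gives a deadline of 31 December 2002; done 25 December 2002 — timely.
Step 2 — counting 18 days from 25 December 2002 (when Form R-1 is filed) gives a deadline of 12 January 2003; 27 December 2002 is within that limit.
Step 3 — counting 10 days from 27 December 2002 (when the investor circular is published) gives a deadline of 6 January 2003; completed 28 December 2002, before the deadline.
Step 4 — must wait 8 days from 28 December 2002 (when the supplementary schedule is filed), so not before 5 January 2003; 9 January 2003 is on or after that date.
Step 5 — must wait 20 days from 9 January 2003 (when the auditor's consent is delivered), so not before 29 January 2003; done 2 February 2003 — permitted.
Step 6 — counting 61 days from 2 February 2003 (when the website notice is posted) gives a deadline of 4 April 2003; 6 February 2003 is within that limit.

None — every step was satisfied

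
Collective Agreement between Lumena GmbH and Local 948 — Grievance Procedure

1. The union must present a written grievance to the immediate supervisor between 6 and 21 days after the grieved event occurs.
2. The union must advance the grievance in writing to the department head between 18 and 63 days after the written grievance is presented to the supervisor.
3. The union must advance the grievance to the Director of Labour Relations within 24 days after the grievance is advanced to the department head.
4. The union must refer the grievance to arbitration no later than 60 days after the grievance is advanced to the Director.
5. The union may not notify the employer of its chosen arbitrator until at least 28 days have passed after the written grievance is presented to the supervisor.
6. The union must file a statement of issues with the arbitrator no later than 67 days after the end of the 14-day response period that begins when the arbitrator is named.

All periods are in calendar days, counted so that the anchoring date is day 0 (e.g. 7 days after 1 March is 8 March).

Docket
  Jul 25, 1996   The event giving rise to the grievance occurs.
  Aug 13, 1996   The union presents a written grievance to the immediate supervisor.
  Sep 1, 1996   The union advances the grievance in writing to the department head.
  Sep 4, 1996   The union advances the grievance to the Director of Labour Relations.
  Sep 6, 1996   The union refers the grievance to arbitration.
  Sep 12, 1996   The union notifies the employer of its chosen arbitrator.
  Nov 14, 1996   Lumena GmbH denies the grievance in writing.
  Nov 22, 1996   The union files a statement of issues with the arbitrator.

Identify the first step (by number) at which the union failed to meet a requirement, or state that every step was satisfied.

None — every step was satisfied

Step 1: the window is 6–21 days after Jul 25, 1996 (when the grieved event occurs), so Jul 31, 1996 through Aug 15, 1996; Aug 13, 1996 falls inside that range.
Step 2: the window is 18–63 days after Aug 13, 1996 (when the written grievance is presented to the supervisor), so Aug 31, 1996 through Oct 15, 1996; done Sep 1, 1996, which is between those dates.
Step 3: 24 days after Sep 1, 1996 (when the grievance is advanced to the department head) is Sep 25, 1996; Sep 4, 1996 is within that limit.
Step 4: 60 days after Sep 4, 1996 (when the grievance is advanced to the Director) is Nov 3, 1996; Sep 6, 1996 is within that limit.
Step 5: the earliest permitted date is 28 days after Aug 13, 1996 (when the written grievance is presented to the supervisor), i.e. Sep 10, 1996; done Sep 12, 1996 — permitted.
Step 6: 67 days after Sep 26, 1996 (end of the 14-day response period, which began when the arbitrator is named on Sep 12, 1996) is Dec 2, 1996; done Nov 22, 1996 — timely.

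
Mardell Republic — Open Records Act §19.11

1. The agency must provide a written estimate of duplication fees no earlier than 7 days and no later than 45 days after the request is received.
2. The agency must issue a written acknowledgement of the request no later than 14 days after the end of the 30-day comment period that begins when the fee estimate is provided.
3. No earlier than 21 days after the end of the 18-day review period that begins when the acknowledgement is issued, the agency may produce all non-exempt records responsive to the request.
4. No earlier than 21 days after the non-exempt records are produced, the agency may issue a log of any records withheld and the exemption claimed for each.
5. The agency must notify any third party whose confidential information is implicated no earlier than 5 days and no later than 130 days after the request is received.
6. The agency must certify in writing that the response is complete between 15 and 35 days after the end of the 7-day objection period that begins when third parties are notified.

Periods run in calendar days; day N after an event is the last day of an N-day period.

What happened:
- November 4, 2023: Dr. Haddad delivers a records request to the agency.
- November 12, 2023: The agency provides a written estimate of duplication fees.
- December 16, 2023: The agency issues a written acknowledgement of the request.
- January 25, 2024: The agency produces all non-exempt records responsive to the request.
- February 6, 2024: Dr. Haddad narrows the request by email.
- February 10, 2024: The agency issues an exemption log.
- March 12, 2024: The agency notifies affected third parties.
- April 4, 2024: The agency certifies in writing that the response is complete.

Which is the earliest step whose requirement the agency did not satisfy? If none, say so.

Step 1 — 7 and 45 days from November 4, 2023 (when the request is received) are November 11, 2023 and December 19, 2023 respectively; done November 12, 2023 — within the window.
Step 2 — counting 14 days from December 12, 2023 (end of the 30-day comment period, which began when the fee estimate is provided on November 12, 2023) gives a deadline of December 26, 2023; December 16, 2023 is within that limit.
Step 3 — must wait 21 days from January 3, 2024 (end of the 18-day review period, which began when the acknowledgement is issued on December 16, 2023), so not before January 24, 2024; done January 25, 2024 — permitted.
Step 4 — must wait 21 days from January 25, 2024 (when the non-exempt records are produced), so not before February 15, 2024; acted on February 10, 2024, 5 days prematurely.

Step 4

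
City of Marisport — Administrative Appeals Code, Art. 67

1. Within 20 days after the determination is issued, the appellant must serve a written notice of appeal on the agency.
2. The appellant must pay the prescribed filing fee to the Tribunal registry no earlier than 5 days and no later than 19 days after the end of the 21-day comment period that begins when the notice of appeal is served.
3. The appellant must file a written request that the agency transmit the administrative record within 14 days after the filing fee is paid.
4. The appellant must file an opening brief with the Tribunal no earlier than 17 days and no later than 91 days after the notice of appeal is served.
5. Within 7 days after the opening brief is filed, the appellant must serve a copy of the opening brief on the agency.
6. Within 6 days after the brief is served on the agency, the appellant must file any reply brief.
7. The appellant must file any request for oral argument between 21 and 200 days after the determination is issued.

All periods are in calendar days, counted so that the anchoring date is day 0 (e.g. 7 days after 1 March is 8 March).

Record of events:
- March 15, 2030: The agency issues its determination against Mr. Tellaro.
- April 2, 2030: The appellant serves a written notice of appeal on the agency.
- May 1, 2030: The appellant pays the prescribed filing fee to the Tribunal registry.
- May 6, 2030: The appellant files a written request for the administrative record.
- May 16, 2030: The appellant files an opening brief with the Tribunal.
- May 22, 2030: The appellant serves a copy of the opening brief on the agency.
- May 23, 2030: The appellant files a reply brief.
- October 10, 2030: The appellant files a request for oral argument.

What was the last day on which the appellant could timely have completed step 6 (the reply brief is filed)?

May 28, 2030

Step 6 runs from May 22, 2030, when the brief is served on the agency. 6 days after May 22, 2030 is May 28, 2030.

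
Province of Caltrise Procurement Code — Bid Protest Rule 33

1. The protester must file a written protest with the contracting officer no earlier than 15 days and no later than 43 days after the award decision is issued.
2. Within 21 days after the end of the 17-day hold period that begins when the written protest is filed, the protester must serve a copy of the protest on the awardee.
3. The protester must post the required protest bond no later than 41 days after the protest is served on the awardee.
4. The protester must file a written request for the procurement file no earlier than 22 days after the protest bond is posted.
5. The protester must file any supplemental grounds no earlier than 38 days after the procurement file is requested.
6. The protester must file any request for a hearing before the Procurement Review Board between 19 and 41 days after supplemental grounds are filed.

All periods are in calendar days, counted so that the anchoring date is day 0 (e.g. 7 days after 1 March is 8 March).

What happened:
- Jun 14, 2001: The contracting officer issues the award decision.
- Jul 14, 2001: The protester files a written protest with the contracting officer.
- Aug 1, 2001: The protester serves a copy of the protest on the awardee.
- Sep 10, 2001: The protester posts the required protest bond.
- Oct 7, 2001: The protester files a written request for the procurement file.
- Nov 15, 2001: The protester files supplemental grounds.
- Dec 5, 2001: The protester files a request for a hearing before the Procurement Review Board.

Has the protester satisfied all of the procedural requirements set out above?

Yes

Step 1: the window is 15–43 days after Jun 14, 2001 (when the award decision is issued), so Jun 29, 2001 through Jul 27, 2001; Jul 14, 2001 falls inside that range.
Step 2: 21 days after Jul 31, 2001 (end of the 17-day hold period, which began when the written protest is filed on Jul 14, 2001) is Aug 21, 2001; completed Aug 1, 2001, before the deadline.
Step 3: 41 days after Aug 1, 2001 (when the protest is served on the awardee) is Sep 11, 2001; Sep 10, 2001 is within that limit.
Step 4: the earliest permitted date is 22 days after Sep 10, 2001 (when the protest bond is posted), i.e. Oct 2, 2001; done Oct 7, 2001, after the minimum wait.
Step 5: the earliest permitted date is 38 days after Oct 7, 2001 (when the procurement file is requested), i.e. Nov 14, 2001; done Nov 15, 2001 — permitted.
Step 6: the window is 19–41 days after Nov 15, 2001 (when supplemental grounds are filed), so Dec 4, 2001 through Dec 26, 2001; done Dec 5, 2001, which is between those dates.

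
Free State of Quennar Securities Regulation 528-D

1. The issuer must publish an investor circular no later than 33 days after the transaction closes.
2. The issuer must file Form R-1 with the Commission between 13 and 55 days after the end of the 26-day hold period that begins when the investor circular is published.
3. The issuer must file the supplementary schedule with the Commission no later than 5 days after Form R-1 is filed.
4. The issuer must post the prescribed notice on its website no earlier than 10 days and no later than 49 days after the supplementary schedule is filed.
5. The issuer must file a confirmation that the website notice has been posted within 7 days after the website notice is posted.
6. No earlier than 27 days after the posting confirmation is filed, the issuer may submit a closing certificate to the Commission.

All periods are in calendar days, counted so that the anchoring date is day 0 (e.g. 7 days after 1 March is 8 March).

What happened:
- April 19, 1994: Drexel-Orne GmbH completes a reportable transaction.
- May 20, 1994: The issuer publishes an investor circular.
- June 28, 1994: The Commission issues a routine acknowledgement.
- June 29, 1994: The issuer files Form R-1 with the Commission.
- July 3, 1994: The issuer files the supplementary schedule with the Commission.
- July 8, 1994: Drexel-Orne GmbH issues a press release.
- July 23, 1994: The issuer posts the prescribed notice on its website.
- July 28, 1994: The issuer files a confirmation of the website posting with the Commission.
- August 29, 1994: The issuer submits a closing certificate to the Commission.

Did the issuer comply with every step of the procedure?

Yes

Step 1: 33 days after April 19, 1994 (when the transaction closes) is May 22, 1994; completed May 20, 1994, before the deadline.
Step 2: the window is 13–55 days after June 15, 1994 (end of the 26-day hold period, which began when the investor circular is published on May 20, 1994), so June 28, 1994 through August 9, 1994; done June 29, 1994 — within the window.
Step 3: 5 days after June 29, 1994 (when Form R-1 is filed) is July 4, 1994; July 3, 1994 is within that limit.
Step 4: the window is 10–49 days after July 3, 1994 (when the supplementary schedule is filed), so July 13, 1994 through August 21, 1994; done July 23, 1994 — within the window.
Step 5: 7 days after July 23, 1994 (when the website notice is posted) is July 30, 1994; done July 28, 1994 — timely.
Step 6: the earliest permitted date is 27 days after July 28, 1994 (when the posting confirmation is filed), i.e. August 24, 1994; done August 29, 1994 — permitted.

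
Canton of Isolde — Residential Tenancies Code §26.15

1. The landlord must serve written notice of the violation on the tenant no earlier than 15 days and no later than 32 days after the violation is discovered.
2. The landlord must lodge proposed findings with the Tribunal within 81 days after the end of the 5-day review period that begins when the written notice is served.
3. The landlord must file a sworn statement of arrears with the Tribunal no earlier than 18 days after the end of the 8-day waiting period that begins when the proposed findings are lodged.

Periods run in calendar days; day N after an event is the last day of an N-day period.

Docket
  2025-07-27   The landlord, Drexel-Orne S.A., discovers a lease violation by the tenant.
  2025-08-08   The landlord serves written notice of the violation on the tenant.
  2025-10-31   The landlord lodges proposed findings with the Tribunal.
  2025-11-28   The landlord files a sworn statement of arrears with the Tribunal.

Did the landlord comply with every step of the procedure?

(1) the permitted window runs from 2025-07-27 + 15 = 2025-08-11 to 2025-07-27 + 32 = 2025-08-28; 2025-08-08 is 3 days too early.
The analysis stops there.

No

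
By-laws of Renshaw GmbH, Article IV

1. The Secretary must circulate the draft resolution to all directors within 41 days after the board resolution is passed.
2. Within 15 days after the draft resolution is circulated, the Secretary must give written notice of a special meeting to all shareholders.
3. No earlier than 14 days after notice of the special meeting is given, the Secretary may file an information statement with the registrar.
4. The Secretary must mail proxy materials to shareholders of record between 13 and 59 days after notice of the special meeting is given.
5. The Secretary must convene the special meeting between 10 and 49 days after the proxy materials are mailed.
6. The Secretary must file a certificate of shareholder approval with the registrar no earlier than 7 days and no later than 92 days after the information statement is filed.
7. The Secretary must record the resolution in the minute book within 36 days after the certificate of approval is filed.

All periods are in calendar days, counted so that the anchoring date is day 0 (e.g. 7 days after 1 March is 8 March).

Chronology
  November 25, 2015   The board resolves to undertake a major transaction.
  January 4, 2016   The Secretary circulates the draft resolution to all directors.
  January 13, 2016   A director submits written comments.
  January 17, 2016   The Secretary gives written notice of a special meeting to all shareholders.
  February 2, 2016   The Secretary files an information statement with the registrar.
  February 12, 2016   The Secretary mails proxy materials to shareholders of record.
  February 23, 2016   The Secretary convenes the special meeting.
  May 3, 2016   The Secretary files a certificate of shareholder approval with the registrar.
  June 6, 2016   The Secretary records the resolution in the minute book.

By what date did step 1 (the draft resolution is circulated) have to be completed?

Step 1 runs from November 25, 2015, when the board resolution is passed. 41 days after November 25, 2015 is January 5, 2016.

January 5, 2016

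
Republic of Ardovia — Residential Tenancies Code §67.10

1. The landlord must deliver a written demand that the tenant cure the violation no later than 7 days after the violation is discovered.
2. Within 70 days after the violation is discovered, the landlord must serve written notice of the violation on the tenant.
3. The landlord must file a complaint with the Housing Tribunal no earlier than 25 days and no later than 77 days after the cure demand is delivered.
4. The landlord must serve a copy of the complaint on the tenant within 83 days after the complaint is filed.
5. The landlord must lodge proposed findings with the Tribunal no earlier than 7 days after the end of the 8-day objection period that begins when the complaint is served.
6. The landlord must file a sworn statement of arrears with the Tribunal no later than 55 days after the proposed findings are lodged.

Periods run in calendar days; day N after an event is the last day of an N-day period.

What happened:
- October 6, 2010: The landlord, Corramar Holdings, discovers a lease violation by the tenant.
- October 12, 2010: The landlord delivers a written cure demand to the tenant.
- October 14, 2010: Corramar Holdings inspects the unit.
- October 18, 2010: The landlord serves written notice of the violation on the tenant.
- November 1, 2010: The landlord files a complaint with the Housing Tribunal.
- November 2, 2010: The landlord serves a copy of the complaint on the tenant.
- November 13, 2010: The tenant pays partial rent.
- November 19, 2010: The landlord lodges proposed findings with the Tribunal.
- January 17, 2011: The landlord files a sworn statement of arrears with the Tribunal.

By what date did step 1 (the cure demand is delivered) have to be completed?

Step 1 runs from October 6, 2010, when the violation is discovered. 7 days after October 6, 2010 is October 13, 2010.

October 13, 2010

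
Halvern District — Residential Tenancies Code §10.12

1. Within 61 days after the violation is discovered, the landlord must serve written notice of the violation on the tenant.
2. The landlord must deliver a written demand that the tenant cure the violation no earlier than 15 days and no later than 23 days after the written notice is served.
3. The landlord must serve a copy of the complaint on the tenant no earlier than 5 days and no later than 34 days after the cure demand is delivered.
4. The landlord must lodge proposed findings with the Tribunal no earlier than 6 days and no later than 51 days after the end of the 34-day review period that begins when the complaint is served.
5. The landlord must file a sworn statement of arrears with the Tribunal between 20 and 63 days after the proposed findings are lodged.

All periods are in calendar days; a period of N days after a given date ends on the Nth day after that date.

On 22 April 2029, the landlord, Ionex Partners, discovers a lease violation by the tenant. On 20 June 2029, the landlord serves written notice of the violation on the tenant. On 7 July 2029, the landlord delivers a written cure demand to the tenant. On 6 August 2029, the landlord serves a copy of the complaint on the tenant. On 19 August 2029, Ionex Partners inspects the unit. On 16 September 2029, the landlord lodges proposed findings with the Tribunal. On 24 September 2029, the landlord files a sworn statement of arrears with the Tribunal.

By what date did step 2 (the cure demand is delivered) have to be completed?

Step 2 runs from 20 June 2029, when the written notice is served. The window is 15–23 days after 20 June 2029; it closes on 13 July 2029.

13 July 2029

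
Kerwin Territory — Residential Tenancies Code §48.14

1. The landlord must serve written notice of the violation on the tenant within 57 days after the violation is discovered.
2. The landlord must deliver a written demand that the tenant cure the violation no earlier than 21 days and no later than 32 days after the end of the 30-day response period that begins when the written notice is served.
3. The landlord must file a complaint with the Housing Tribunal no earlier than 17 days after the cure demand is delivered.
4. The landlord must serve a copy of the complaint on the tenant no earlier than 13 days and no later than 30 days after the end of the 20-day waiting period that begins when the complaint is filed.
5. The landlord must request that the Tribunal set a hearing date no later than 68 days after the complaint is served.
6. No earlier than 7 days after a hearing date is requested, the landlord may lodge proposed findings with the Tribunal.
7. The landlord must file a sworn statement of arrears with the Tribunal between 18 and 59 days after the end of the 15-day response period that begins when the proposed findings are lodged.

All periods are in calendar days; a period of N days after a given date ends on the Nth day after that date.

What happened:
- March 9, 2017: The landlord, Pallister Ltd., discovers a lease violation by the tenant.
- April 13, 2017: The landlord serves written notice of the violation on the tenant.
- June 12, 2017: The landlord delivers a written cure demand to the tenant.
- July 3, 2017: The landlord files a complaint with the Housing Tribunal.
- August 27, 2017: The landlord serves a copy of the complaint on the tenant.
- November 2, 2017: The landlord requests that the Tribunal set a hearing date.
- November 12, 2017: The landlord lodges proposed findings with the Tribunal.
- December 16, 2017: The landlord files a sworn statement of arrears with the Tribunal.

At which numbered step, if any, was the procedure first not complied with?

Step 4

Step 1: 57 days after March 9, 2017 (when the violation is discovered) is May 5, 2017; April 13, 2017 is within that limit.
Step 2: the window is 21–32 days after May 13, 2017 (end of the 30-day response period, which began when the written notice is served on April 13, 2017), so June 3, 2017 through June 14, 2017; done June 12, 2017 — within the window.
Step 3: the earliest permitted date is 17 days after June 12, 2017 (when the cure demand is delivered), i.e. June 29, 2017; July 3, 2017 is on or after that date.
Step 4: the window is 13–30 days after July 23, 2017 (end of the 20-day waiting period, which began when the complaint is filed on July 3, 2017), so August 5, 2017 through August 22, 2017; August 27, 2017 is 5 days past the end of the window.
The analysis stops there.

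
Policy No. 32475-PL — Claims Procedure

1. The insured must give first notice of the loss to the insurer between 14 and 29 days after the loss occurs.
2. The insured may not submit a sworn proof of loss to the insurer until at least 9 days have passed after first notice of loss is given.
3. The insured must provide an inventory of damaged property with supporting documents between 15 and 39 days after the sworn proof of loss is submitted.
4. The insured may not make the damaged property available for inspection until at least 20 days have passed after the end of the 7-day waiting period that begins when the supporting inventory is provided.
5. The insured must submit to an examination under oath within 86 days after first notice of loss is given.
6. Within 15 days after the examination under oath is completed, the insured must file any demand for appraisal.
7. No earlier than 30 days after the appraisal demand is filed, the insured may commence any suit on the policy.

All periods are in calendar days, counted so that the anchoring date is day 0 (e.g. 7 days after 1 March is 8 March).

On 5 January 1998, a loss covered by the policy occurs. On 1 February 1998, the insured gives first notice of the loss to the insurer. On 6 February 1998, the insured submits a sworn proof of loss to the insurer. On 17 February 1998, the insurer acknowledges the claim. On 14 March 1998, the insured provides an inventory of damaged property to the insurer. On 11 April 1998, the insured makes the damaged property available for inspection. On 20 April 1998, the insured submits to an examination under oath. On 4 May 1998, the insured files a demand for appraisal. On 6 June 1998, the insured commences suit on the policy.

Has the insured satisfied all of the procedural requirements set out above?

No

(1) the permitted window runs from 5 January 1998 + 14 = 19 January 1998 to 5 January 1998 + 29 = 3 February 1998; done 1 February 1998 — within the window.
(2) permitted from 1 February 1998 + 9 days = 10 February 1998 onward; acted on 6 February 1998, 4 days prematurely.
No need to go further; step 2 was not satisfied.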